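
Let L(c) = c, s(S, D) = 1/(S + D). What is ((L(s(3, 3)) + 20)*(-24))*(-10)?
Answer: 4840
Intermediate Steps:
s(S, D) = 1/(D + S)
((L(s(3, 3)) + 20)*(-24))*(-10) = ((1/(3 + 3) + 20)*(-24))*(-10) = ((1/6 + 20)*(-24))*(-10) = ((121/6)*(-24))*(-10) = -484*(-10) = 4840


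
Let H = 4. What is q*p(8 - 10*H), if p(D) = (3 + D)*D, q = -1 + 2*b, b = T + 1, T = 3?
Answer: 6496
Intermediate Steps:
b = 4 (b = 3 + 1 = 4)
q = 7 (q = -1 + 2*4 = -1 + 8 = 7)
p(D) = D*(3 + D)
q*p(8 - 10*H) = 7*((8 - 10*4)*(3 + (8 - 10*4))) = 7*((8 - 40)*(3 + (8 - 40))) = 7*(-32*(3 - 32)) = 7*(-32*(-29)) = 7*928 = 6496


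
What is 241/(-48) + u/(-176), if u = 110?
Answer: -271/48 ≈ -5.6458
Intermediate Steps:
241/(-48) + u/(-176) = 241/(-48) + 110/(-176) = 241*(-1/48) + 110*(-1/176) = -241/48 - 5/8 = -271/48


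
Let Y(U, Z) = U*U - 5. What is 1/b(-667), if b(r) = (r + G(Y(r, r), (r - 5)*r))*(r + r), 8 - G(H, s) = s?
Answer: 1/598809922 ≈ 1.6700e-9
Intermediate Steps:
Y(U, Z) = -5 + U² (Y(U, Z) = U² - 5 = -5 + U²)
G(H, s) = 8 - s
b(r) = 2*r*(8 + r - r*(-5 + r)) (b(r) = (r + (8 - (r - 5)*r))*(r + r) = (r + (8 - (-5 + r)*r))*(2*r) = (r + (8 - r*(-5 + r)))*(2*r) = (8 + r - r*(-5 + r))*(2*r) = 2*r*(8 + r - r*(-5 + r)))
1/b(-667) = 1/(2*(-667)*(8 - 667 - 1*(-667)*(-5 - 667))) = 1/(2*(-667)*(8 - 667 - 1*(-667)*(-672))) = 1/(2*(-667)*(8 - 667 - 448224)) = 1/(2*(-667)*(-448883)) = 1/598809922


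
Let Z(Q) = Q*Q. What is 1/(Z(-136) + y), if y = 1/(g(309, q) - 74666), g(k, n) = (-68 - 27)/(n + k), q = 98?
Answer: 30389157/562077847465 ≈ 5.4066e-5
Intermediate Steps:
Z(Q) = Q**2
g(k, n) = -95/(k + n)
y = -407/30389157 (y = 1/(-95/(309 + 98) - 74666) = 1/(-95/407 - 74666) = 1/(-30389157/407) = -407/30389157 ≈ -1.3393e-5)
1/(Z(-136) + y) = 1/((-136)**2 - 407/30389157) = 1/(18496 - 407/30389157) = 1/(562077847465/30389157) = 30389157/562077847465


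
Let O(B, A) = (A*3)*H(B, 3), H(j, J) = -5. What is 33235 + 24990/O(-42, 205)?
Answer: 6811509/205 ≈ 33227.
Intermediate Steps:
O(B, A) = -15*A (O(B, A) = (A*3)*(-5) = (3*A)*(-5) = -15*A)
33235 + 24990/O(-42, 205) = 33235 + 24990/((-15*205)) = 33235 + 24990/(-3075) = 33235 + 24990*(-1/3075) = 33235 - 1666/205 = 6811509/205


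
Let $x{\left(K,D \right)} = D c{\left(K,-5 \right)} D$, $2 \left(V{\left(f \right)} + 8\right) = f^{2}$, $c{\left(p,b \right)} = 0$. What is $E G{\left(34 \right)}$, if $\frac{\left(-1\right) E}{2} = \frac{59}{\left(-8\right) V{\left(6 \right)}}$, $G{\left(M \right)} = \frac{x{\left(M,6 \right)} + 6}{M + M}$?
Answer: $\frac{177}{1360} \approx 0.13015$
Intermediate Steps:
$V{\left(f \right)} = -8 + \frac{f^{2}}{2}$
$x{\left(K,D \right)} = 0$ ($x{\left(K,D \right)} = D 0 D = 0 D = 0$)
$G{\left(M \right)} = \frac{3}{M}$ ($G{\left(M \right)} = \frac{0 + 6}{M + M} = \frac{6}{2 M} = 6 \frac{1}{2 M} = \frac{3}{M}$)
$E = \frac{59}{40}$ ($E = - 2 \frac{59}{\left(-8\right) \left(-8 + \frac{6^{2}}{2}\right)} = - 2 \frac{59}{\left(-8\right) \left(-8 + \frac{1}{2} \cdot 36\right)} = - 2 \frac{59}{\left(-8\right) \left(-8 + 18\right)} = - 2 \frac{59}{\left(-8\right) 10} = - 2 \frac{59}{-80} = - 2 \cdot 59 \left(- \frac{1}{80}\right) = \left(-2\right) \left(- \frac{59}{80}\right) = \frac{59}{40} \approx 1.475$)
$E G{\left(34 \right)} = \frac{59 \cdot \frac{3}{34}}{40} = \frac{59 \cdot 3 \cdot \frac{1}{34}}{40} = \frac{59}{40} \cdot \frac{3}{34} = \frac{177}{1360}$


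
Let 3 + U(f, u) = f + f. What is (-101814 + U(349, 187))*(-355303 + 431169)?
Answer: -7671494054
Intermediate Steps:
U(f, u) = -3 + 2*f (U(f, u) = -3 + (f + f) = -3 + 2*f)
(-101814 + U(349, 187))*(-355303 + 431169) = (-101814 + (-3 + 2*349))*(-355303 + 431169) = (-101814 + (-3 + 698))*75866 = (-101814 + 695)*75866 = -101119*75866 = -7671494054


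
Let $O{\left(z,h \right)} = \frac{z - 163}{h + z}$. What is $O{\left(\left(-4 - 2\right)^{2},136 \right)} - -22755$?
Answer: $\frac{3913733}{172} \approx 22754.0$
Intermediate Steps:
$O{\left(z,h \right)} = \frac{-163 + z}{h + z}$
$O{\left(\left(-4 - 2\right)^{2},136 \right)} - -22755 = \frac{-163 + \left(-4 - 2\right)^{2}}{136 + \left(-4 - 2\right)^{2}} - -22755 = \frac{-163 + \left(-6\right)^{2}}{136 + \left(-6\right)^{2}} + 22755 = \frac{-163 + 36}{136 + 36} + 22755 = \frac{1}{172} \left(-127\right) + 22755 = - \frac{127}{172} + 22755 = \frac{3913733}{172}$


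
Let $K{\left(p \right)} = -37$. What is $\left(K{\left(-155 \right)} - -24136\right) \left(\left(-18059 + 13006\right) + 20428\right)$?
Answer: $370522125$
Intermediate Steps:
$\left(K{\left(-155 \right)} - -24136\right) \left(\left(-18059 + 13006\right) + 20428\right) = \left(-37 - -24136\right) \left(\left(-18059 + 13006\right) + 20428\right) = \left(-37 + 24136\right) \left(-5053 + 20428\right) = 24099 \cdot 15375 = 370522125$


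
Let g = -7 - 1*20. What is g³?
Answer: -19683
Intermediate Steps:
g = -27 (g = -7 - 20 = -27)
g³ = (-27)³ = -19683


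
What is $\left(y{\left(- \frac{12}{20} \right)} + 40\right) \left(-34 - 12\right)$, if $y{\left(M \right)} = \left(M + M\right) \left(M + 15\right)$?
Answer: $- \frac{26128}{25} \approx -1045.1$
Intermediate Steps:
$y{\left(M \right)} = 2 M \left(15 + M\right)$
$\left(y{\left(- \frac{12}{20} \right)} + 40\right) \left(-34 - 12\right) = \left(2 \left(- \frac{12}{20}\right) \left(15 - \frac{12}{20}\right) + 40\right) \left(-34 - 12\right) = \left(2 \left(\left(-12\right) \frac{1}{20}\right) \left(15 - \frac{3}{5}\right) + 40\right) \left(-46\right) = \left(2 \left(- \frac{3}{5}\right) \left(15 - \frac{3}{5}\right) + 40\right) \left(-46\right) = \left(2 \left(- \frac{3}{5}\right) \frac{72}{5} + 40\right) \left(-46\right) = \left(- \frac{432}{25} + 40\right) \left(-46\right) = \frac{568}{25} \left(-46\right) = - \frac{26128}{25}$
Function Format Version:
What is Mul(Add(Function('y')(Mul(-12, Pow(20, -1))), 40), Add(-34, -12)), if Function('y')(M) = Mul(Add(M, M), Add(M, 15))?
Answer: Rational(-26128, 25) ≈ -1045.1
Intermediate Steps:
Function('y')(M) = Mul(2, M, Add(15, M)) (Function('y')(M) = Mul(Mul(2, M), Add(15, M)) = Mul(2, M, Add(15, M)))
Mul(Add(Function('y')(Mul(-12, Pow(20, -1))), 40), Add(-34, -12)) = Mul(Add(Mul(2, Mul(-12, Pow(20, -1)), Add(15, Mul(-12, Pow(20, -1)))), 40), Add(-34, -12)) = Mul(Add(Mul(2, Mul(-12, Rational(1, 20)), Add(15, Mul(-12, Rational(1, 20)))), 40), -46) = Mul(Add(Mul(2, Rational(-3, 5), Add(15, Rational(-3, 5))), 40), -46) = Mul(Add(Mul(2, Rational(-3, 5), Rational(72, 5)), 40), -46) = Mul(Add(Rational(-432, 25), 40), -46) = Mul(Rational(568, 25), -46) = Rational(-26128, 25)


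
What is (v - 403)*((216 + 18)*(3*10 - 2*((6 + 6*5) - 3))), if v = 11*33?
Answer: 336960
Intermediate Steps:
v = 363
(v - 403)*((216 + 18)*(3*10 - 2*((6 + 6*5) - 3))) = (363 - 403)*((216 + 18)*(3*10 - 2*((6 + 6*5) - 3))) = -9360*(30 - 2*((6 + 30) - 3)) = -9360*(30 - 2*(36 - 3)) = -9360*(30 - 2*33) = -9360*(30 - 66) = -9360*(-36) = -40*(-8424) = 336960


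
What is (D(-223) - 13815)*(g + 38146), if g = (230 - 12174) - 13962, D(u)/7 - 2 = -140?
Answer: -180919440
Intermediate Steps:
D(u) = -966 (D(u) = 14 + 7*(-140) = 14 - 980 = -966)
g = -25906 (g = -11944 - 13962 = -25906)
(D(-223) - 13815)*(g + 38146) = (-966 - 13815)*(-25906 + 38146) = -14781*12240 = -180919440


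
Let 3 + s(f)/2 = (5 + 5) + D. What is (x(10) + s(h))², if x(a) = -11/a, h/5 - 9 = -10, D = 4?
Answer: 43681/100 ≈ 436.81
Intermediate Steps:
h = -5 (h = 45 + 5*(-10) = 45 - 50 = -5)
s(f) = 22 (s(f) = -6 + 2*((5 + 5) + 4) = -6 + 2*(10 + 4) = -6 + 2*14 = -6 + 28 = 22)
(x(10) + s(h))² = (-11/10 + 22)² = (209/10)² = 43681/100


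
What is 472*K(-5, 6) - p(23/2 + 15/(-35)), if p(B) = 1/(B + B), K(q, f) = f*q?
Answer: -2194807/155 ≈ -14160.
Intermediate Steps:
p(B) = 1/(2*B)
472*K(-5, 6) - p(23/2 + 15/(-35)) = 472*(6*(-5)) - 1/(2*(23/2 + 15/(-35))) = 472*(-30) - 1/(2*(23*(½) + 15*(-1/35))) = -14160 - 1/(2*(23/2 - 3/7)) = -14160 - 1/(2*155/14) = -14160 - 14/(2*155) = -14160 - 1*7/155 = -14160 - 7/155 = -2194807/155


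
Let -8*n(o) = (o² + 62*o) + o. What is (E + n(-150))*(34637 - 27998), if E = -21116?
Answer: -604075971/4 ≈ -1.5102e+8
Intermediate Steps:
n(o) = -63*o/8 - o²/8 (n(o) = -((o² + 62*o) + o)/8 = -(o² + 63*o)/8 = -63*o/8 - o²/8)
(E + n(-150))*(34637 - 27998) = (-21116 - ⅛*(-150)*(63 - 150))*(34637 - 27998) = (-21116 - ⅛*(-150)*(-87))*6639 = (-21116 - 6525/4)*6639 = -90989/4*6639 = -604075971/4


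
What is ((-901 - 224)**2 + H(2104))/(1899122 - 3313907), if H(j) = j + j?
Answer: -1269833/1414785 ≈ -0.89754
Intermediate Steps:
H(j) = 2*j
((-901 - 224)**2 + H(2104))/(1899122 - 3313907) = ((-901 - 224)**2 + 2*2104)/(1899122 - 3313907) = ((-1125)**2 + 4208)/(-1414785) = (1265625 + 4208)*(-1/1414785) = 1269833*(-1/1414785) = -1269833/1414785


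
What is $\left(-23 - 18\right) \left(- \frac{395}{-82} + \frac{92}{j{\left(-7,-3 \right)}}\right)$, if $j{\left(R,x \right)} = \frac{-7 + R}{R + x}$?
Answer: $- \frac{40485}{14} \approx -2891.8$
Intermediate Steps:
$j{\left(R,x \right)} = \frac{-7 + R}{R + x}$
$\left(-23 - 18\right) \left(- \frac{395}{-82} + \frac{92}{j{\left(-7,-3 \right)}}\right) = \left(-23 - 18\right) \left(- \frac{395}{-82} + \frac{92}{\frac{1}{-7 - 3} \left(-7 - 7\right)}\right) = - 41 \left(\left(-395\right) \left(- \frac{1}{82}\right) + \frac{92}{\frac{1}{-10} \left(-14\right)}\right) = - 41 \left(\frac{395}{82} + \frac{92}{\left(- \frac{1}{10}\right) \left(-14\right)}\right) = - 41 \left(\frac{395}{82} + \frac{92}{\frac{7}{5}}\right) = - 41 \left(\frac{395}{82} + 92 \cdot \frac{5}{7}\right) = - 41 \left(\frac{395}{82} + \frac{460}{7}\right) = \left(-41\right) \frac{40485}{574} = - \frac{40485}{14}$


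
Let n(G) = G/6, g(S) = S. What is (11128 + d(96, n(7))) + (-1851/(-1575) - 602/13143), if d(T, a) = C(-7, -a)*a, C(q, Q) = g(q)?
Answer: 51156984779/4600050 ≈ 11121.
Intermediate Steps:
C(q, Q) = q
n(G) = G/6 (n(G) = G*(1/6) = G/6)
d(T, a) = -7*a
(11128 + d(96, n(7))) + (-1851/(-1575) - 602/13143) = (11128 - 7*7/6) + (-1851/(-1575) - 602/13143) = (11128 - 7*7/6) + (-1851*(-1/1575) - 602*1/13143) = (11128 - 49/6) + (617/525 - 602/13143) = 66719/6 + 865909/766675 = 51156984779/4600050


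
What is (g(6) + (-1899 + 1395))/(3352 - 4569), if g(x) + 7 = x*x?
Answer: 475/1217 ≈ 0.39030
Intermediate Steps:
g(x) = -7 + x² (g(x) = -7 + x*x = -7 + x²)
(g(6) + (-1899 + 1395))/(3352 - 4569) = ((-7 + 6²) + (-1899 + 1395))/(3352 - 4569) = ((-7 + 36) - 504)/(-1217) = (29 - 504)*(-1/1217) = -475*(-1/1217) = 475/1217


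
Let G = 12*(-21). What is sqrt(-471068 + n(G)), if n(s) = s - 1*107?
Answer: I*sqrt(471427) ≈ 686.61*I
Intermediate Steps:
G = -252
n(s) = -107 + s (n(s) = s - 107 = -107 + s)
sqrt(-471068 + n(G)) = sqrt(-471068 + (-107 - 252)) = sqrt(-471068 - 359) = sqrt(-471427) = I*sqrt(471427)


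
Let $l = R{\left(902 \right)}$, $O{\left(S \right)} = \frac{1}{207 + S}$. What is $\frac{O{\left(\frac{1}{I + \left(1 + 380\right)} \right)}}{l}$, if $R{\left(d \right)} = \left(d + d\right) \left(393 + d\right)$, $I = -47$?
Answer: $\frac{167}{80760574510} \approx 2.0678 \cdot 10^{-9}$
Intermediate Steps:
$R{\left(d \right)} = 2 d \left(393 + d\right)$
$l = 2336180$ ($l = 2 \cdot 902 \left(393 + 902\right) = 2 \cdot 902 \cdot 1295 = 2336180$)
$\frac{O{\left(\frac{1}{I + \left(1 + 380\right)} \right)}}{l} = \frac{1}{\left(207 + \frac{1}{-47 + \left(1 + 380\right)}\right) 2336180} = \frac{1}{207 + \frac{1}{-47 + 381}} \cdot \frac{1}{2336180} = \frac{1}{207 + \frac{1}{334}} \cdot \frac{1}{2336180} = \frac{1}{\frac{69139}{334}} \cdot \frac{1}{2336180} = \frac{334}{69139} \cdot \frac{1}{2336180} = \frac{167}{80760574510}$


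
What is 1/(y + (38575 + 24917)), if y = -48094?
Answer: 1/15398 ≈ 6.4943e-5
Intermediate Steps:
1/(y + (38575 + 24917)) = 1/(-48094 + (38575 + 24917)) = 1/(-48094 + 63492) = 1/15398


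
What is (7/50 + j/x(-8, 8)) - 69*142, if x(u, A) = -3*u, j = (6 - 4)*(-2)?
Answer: -734852/75 ≈ -9798.0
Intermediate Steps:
j = -4 (j = 2*(-2) = -4)
(7/50 + j/x(-8, 8)) - 69*142 = (7/50 - 4/((-3*(-8)))) - 69*142 = (7*(1/50) - 4/24) - 9798 = (7/50 - 4*1/24) - 9798 = (7/50 - ⅙) - 9798 = -2/75 - 9798 = -734852/75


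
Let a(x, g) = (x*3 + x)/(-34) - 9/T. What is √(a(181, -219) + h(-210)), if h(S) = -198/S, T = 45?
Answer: 2*I*√1818915/595 ≈ 4.5333*I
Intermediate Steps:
a(x, g) = -⅕ - 2*x/17 (a(x, g) = (x*3 + x)/(-34) - 9/45 = (3*x + x)*(-1/34) - 9*1/45 = (4*x)*(-1/34) - ⅕ = -2*x/17 - ⅕ = -⅕ - 2*x/17)
√(a(181, -219) + h(-210)) = √((-⅕ - 2/17*181) - 198/(-210)) = √((-⅕ - 362/17) - 198*(-1/210)) = √(-1827/85 + 33/35) = √(-12228/595) = 2*I*√1818915/595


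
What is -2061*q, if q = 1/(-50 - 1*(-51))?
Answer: -2061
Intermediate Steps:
q = 1 (q = 1/(-50 + 51) = 1/1 = 1)
-2061*q = -2061*1 = -2061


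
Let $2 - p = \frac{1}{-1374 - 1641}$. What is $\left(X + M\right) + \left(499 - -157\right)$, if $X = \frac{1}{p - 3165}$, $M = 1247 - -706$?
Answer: $\frac{24880579381}{9536444} \approx 2609.0$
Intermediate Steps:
$p = \frac{6031}{3015}$ ($p = 2 - \frac{1}{-1374 - 1641} = 2 - \frac{1}{-3015} = 2 - - \frac{1}{3015} = 2 + \frac{1}{3015} = \frac{6031}{3015} \approx 2.0003$)
$M = 1953$ ($M = 1247 + 706 = 1953$)
$X = - \frac{3015}{9536444}$ ($X = \frac{1}{\frac{6031}{3015} - 3165} = \frac{1}{- \frac{9536444}{3015}} = - \frac{3015}{9536444} \approx -0.00031616$)
$\left(X + M\right) + \left(499 - -157\right) = \left(- \frac{3015}{9536444} + 1953\right) + \left(499 - -157\right) = \frac{18624672117}{9536444} + \left(499 + 157\right) = \frac{18624672117}{9536444} + 656 = \frac{24880579381}{9536444}$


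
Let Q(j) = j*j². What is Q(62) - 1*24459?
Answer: 213869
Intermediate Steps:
Q(j) = j³
Q(62) - 1*24459 = 62³ - 1*24459 = 238328 - 24459 = 213869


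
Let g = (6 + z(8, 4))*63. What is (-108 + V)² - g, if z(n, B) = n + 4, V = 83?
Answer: -509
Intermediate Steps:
z(n, B) = 4 + n
g = 1134 (g = (6 + (4 + 8))*63 = (6 + 12)*63 = 18*63 = 1134)
(-108 + V)² - g = (-108 + 83)² - 1*1134 = (-25)² - 1134 = 625 - 1134 = -509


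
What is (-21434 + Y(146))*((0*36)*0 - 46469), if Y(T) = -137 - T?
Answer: 1009167273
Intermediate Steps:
(-21434 + Y(146))*((0*36)*0 - 46469) = (-21434 + (-137 - 1*146))*((0*36)*0 - 46469) = (-21434 + (-137 - 146))*(0*0 - 46469) = (-21434 - 283)*(0 - 46469) = -21717*(-46469) = 1009167273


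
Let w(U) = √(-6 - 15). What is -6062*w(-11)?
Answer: -6062*I*√21 ≈ -27780.0*I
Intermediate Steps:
w(U) = I*√21 (w(U) = √(-21) = I*√21)
-6062*w(-11) = -6062*I*√21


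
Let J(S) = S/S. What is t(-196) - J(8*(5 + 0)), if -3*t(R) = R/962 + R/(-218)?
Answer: -64581/52429 ≈ -1.2318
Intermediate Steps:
J(S) = 1
t(R) = 62*R/52429 (t(R) = -(R/962 + R/(-218))/3 = -(R*(1/962) + R*(-1/218))/3 = -(R/962 - R/218)/3 = -(-62)*R/52429 = 62*R/52429)
t(-196) - J(8*(5 + 0)) = (62/52429)*(-196) - 1*1 = -12152/52429 - 1 = -64581/52429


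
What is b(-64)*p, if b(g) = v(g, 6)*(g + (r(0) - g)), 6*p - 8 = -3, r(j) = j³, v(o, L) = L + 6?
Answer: 0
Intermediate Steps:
v(o, L) = 6 + L
p = ⅚ (p = 4/3 + (⅙)*(-3) = 4/3 - ½ = ⅚ ≈ 0.83333)
b(g) = 0 (b(g) = (6 + 6)*(g + (0³ - g)) = 12*(g + (0 - g)) = 12*(g - g) = 12*0 = 0)
b(-64)*p = 0*(⅚) = 0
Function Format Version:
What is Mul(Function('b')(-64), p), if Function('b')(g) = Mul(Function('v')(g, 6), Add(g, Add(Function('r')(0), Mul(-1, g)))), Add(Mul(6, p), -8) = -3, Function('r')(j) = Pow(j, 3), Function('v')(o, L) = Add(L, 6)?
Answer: 0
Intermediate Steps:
Function('v')(o, L) = Add(6, L)
p = Rational(5, 6) (p = Add(Rational(4, 3), Mul(Rational(1, 6), -3)) = Add(Rational(4, 3), Rational(-1, 2)) = Rational(5, 6) ≈ 0.83333)
Function('b')(g) = 0 (Function('b')(g) = Mul(Add(6, 6), Add(g, Add(Pow(0, 3), Mul(-1, g)))) = Mul(12, Add(g, Add(0, Mul(-1, g)))) = Mul(12, Add(g, Mul(-1, g))) = Mul(12, 0) = 0)
Mul(Function('b')(-64), p) = Mul(0, Rational(5, 6)) = 0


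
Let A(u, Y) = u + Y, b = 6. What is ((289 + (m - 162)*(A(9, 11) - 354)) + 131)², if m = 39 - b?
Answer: 1892772036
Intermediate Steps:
m = 33 (m = 39 - 1*6 = 39 - 6 = 33)
A(u, Y) = Y + u
((289 + (m - 162)*(A(9, 11) - 354)) + 131)² = ((289 + (33 - 162)*((11 + 9) - 354)) + 131)² = ((289 - 129*(20 - 354)) + 131)² = ((289 - 129*(-334)) + 131)² = ((289 + 43086) + 131)² = (43375 + 131)² = 43506² = 1892772036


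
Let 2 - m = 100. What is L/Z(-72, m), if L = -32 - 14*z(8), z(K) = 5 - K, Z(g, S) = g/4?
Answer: -5/9 ≈ -0.55556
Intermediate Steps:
m = -98 (m = 2 - 1*100 = 2 - 100 = -98)
Z(g, S) = g/4 (Z(g, S) = g*(¼) = g/4)
L = 10 (L = -32 - 14*(5 - 1*8) = -32 - 14*(5 - 8) = -32 - 14*(-3) = -32 + 42 = 10)
L/Z(-72, m) = 10/(((¼)*(-72))) = 10/(-18) = 10*(-1/18) = -5/9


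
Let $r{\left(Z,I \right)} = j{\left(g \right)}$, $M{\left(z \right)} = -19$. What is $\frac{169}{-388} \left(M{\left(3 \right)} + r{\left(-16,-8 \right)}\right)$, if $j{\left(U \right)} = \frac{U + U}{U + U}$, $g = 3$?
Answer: $\frac{1521}{194} \approx 7.8402$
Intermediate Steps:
$j{\left(U \right)} = 1$ ($j{\left(U \right)} = \frac{2 U}{2 U} = 2 U \frac{1}{2 U} = 1$)
$r{\left(Z,I \right)} = 1$
$\frac{169}{-388} \left(M{\left(3 \right)} + r{\left(-16,-8 \right)}\right) = \frac{169}{-388} \left(-19 + 1\right) = 169 \left(- \frac{1}{388}\right) \left(-18\right) = \left(- \frac{169}{388}\right) \left(-18\right) = \frac{1521}{194}$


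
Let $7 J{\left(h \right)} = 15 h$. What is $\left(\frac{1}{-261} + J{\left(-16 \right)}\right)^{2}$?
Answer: $\frac{3924646609}{3337929} \approx 1175.8$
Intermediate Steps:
$J{\left(h \right)} = \frac{15 h}{7}$
$\left(\frac{1}{-261} + J{\left(-16 \right)}\right)^{2} = \left(\frac{1}{-261} + \frac{15}{7} \left(-16\right)\right)^{2} = \left(- \frac{1}{261} - \frac{240}{7}\right)^{2} = \left(- \frac{62647}{1827}\right)^{2} = \frac{3924646609}{3337929}$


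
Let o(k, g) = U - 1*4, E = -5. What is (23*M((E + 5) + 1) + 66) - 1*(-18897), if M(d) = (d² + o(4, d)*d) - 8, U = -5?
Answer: 18595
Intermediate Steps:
o(k, g) = -9 (o(k, g) = -5 - 1*4 = -5 - 4 = -9)
M(d) = -8 + d² - 9*d (M(d) = (d² - 9*d) - 8 = -8 + d² - 9*d)
(23*M((E + 5) + 1) + 66) - 1*(-18897) = (23*(-8 + ((-5 + 5) + 1)² - 9*((-5 + 5) + 1)) + 66) - 1*(-18897) = (23*(-8 + (0 + 1)² - 9*(0 + 1)) + 66) + 18897 = (23*(-8 + 1² - 9*1) + 66) + 18897 = (23*(-8 + 1 - 9) + 66) + 18897 = (23*(-16) + 66) + 18897 = (-368 + 66) + 18897 = -302 + 18897 = 18595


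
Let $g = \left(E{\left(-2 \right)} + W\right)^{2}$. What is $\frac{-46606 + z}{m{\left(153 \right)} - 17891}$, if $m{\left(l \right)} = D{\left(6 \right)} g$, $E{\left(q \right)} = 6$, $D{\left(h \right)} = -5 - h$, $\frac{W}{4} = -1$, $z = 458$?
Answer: $\frac{46148}{17935} \approx 2.5731$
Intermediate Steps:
$W = -4$ ($W = 4 \left(-1\right) = -4$)
$g = 4$ ($g = \left(6 - 4\right)^{2} = 2^{2} = 4$)
$m{\left(l \right)} = -44$ ($m{\left(l \right)} = \left(-5 - 6\right) 4 = \left(-11\right) 4 = -44$)
$\frac{-46606 + z}{m{\left(153 \right)} - 17891} = \frac{-46606 + 458}{-44 - 17891} = - \frac{46148}{-17935} = \left(-46148\right) \left(- \frac{1}{17935}\right) = \frac{46148}{17935}$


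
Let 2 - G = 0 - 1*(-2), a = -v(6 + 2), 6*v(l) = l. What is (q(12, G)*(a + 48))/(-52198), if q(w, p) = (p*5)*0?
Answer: 0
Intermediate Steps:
v(l) = l/6
a = -4/3 (a = -(6 + 2)/6 = -8/6 = -1*4/3 = -4/3 ≈ -1.3333)
G = 0 (G = 2 - (0 - 1*(-2)) = 2 - (0 + 2) = 2 - 1*2 = 2 - 2 = 0)
q(w, p) = 0 (q(w, p) = (5*p)*0 = 0)
(q(12, G)*(a + 48))/(-52198) = (0*(-4/3 + 48))/(-52198) = (0*(140/3))*(-1/52198) = 0*(-1/52198) = 0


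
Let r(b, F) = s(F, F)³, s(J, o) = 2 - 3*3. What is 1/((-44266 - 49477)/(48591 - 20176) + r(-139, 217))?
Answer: -28415/9840088 ≈ -0.0028877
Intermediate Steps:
s(J, o) = -7 (s(J, o) = 2 - 1*9 = 2 - 9 = -7)
r(b, F) = -343 (r(b, F) = (-7)³ = -343)
1/((-44266 - 49477)/(48591 - 20176) + r(-139, 217)) = 1/((-44266 - 49477)/(48591 - 20176) - 343) = 1/(-93743/28415 - 343) = 1/(-9840088/28415) = -28415/9840088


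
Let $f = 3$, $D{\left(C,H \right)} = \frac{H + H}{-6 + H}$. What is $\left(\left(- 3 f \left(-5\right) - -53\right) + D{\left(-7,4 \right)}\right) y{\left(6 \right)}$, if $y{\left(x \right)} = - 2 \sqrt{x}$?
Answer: $- 188 \sqrt{6} \approx -460.5$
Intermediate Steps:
$D{\left(C,H \right)} = \frac{2 H}{-6 + H}$
$\left(\left(- 3 f \left(-5\right) - -53\right) + D{\left(-7,4 \right)}\right) y{\left(6 \right)} = \left(\left(\left(-3\right) 3 \left(-5\right) - -53\right) + 2 \cdot 4 \frac{1}{-6 + 4}\right) \left(- 2 \sqrt{6}\right) = \left(\left(\left(-9\right) \left(-5\right) + 53\right) + 2 \cdot 4 \frac{1}{-2}\right) \left(- 2 \sqrt{6}\right) = \left(\left(45 + 53\right) + 2 \cdot 4 \left(- \frac{1}{2}\right)\right) \left(- 2 \sqrt{6}\right) = \left(98 - 4\right) \left(- 2 \sqrt{6}\right) = 94 \left(- 2 \sqrt{6}\right) = - 188 \sqrt{6}$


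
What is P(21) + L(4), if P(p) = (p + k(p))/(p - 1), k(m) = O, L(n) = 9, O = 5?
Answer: 103/10 ≈ 10.300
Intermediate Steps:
k(m) = 5
P(p) = (5 + p)/(-1 + p) (P(p) = (p + 5)/(p - 1) = (5 + p)/(-1 + p))
P(21) + L(4) = (5 + 21)/(-1 + 21) + 9 = 26/20 + 9 = (1/20)*26 + 9 = 13/10 + 9 = 103/10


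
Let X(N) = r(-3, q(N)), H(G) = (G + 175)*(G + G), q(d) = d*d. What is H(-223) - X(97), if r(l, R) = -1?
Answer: 21409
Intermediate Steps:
q(d) = d²
H(G) = 2*G*(175 + G) (H(G) = (175 + G)*(2*G) = 2*G*(175 + G))
X(N) = -1
H(-223) - X(97) = 2*(-223)*(175 - 223) - 1*(-1) = 2*(-223)*(-48) + 1 = 21408 + 1 = 21409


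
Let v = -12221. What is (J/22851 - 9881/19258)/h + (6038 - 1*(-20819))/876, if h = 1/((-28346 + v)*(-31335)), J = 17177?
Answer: 6495907178257959217/21416475156 ≈ 3.0331e+8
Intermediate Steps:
h = 1/1271166945 (h = 1/(-28346 - 12221*(-31335)) = -1/31335/(-40567) = -1/40567*(-1/31335) = 1/1271166945 ≈ 7.8668e-10)
(J/22851 - 9881/19258)/h + (6038 - 1*(-20819))/876 = (17177/22851 - 9881/19258)/(1/1271166945) + (6038 - 1*(-20819))/876 = (17177*(1/22851) - 9881*1/19258)*1271166945 + (6038 + 20819)*(1/876) = (17177/22851 - 9881/19258)*1271166945 + 26857*(1/876) = (105003935/440064558)*1271166945 + 26857/876 = 44492510422309525/146688186 + 26857/876 = 6495907178257959217/21416475156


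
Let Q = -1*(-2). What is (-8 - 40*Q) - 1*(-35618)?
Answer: 35530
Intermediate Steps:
Q = 2
(-8 - 40*Q) - 1*(-35618) = (-8 - 40*2) - 1*(-35618) = (-8 - 80) + 35618 = -88 + 35618 = 35530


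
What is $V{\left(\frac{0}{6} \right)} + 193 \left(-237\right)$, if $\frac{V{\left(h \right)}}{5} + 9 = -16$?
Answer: $-45866$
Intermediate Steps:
$V{\left(h \right)} = -125$ ($V{\left(h \right)} = -45 + 5 \left(-16\right) = -45 - 80 = -125$)
$V{\left(\frac{0}{6} \right)} + 193 \left(-237\right) = -125 + 193 \left(-237\right) = -125 - 45741 = -45866$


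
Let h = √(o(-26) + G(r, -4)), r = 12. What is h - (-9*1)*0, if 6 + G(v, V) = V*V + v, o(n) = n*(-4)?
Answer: 3*√14 ≈ 11.225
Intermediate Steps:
o(n) = -4*n
G(v, V) = -6 + v + V² (G(v, V) = -6 + (V*V + v) = -6 + (V² + v) = -6 + (v + V²) = -6 + v + V²)
h = 3*√14 (h = √(-4*(-26) + (-6 + 12 + (-4)²)) = √(104 + (-6 + 12 + 16)) = √(104 + 22) = √126 = 3*√14 ≈ 11.225)
h - (-9*1)*0 = 3*√14 - (-9*1)*0 = 3*√14 - (-9)*0 = 3*√14 - 1*0 = 3*√14 + 0 = 3*√14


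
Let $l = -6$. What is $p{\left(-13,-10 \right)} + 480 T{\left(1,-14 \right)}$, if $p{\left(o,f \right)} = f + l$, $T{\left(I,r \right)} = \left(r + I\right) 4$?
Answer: $-24976$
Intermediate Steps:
$T{\left(I,r \right)} = 4 I + 4 r$ ($T{\left(I,r \right)} = \left(I + r\right) 4 = 4 I + 4 r$)
$p{\left(o,f \right)} = -6 + f$ ($p{\left(o,f \right)} = f - 6 = -6 + f$)
$p{\left(-13,-10 \right)} + 480 T{\left(1,-14 \right)} = \left(-6 - 10\right) + 480 \left(4 \cdot 1 + 4 \left(-14\right)\right) = -16 + 480 \left(4 - 56\right) = -16 + 480 \left(-52\right) = -16 - 24960 = -24976$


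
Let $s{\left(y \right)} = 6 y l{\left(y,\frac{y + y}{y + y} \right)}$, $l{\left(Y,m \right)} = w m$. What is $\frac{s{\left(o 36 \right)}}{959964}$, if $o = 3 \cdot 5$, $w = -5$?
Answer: $- \frac{1350}{79997} \approx -0.016876$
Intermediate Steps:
$o = 15$
$l{\left(Y,m \right)} = - 5 m$
$s{\left(y \right)} = - 30 y$ ($s{\left(y \right)} = 6 y \left(- 5 \frac{y + y}{y + y}\right) = 6 y \left(- 5 \frac{2 y}{2 y}\right) = 6 y \left(- 5 \cdot 2 y \frac{1}{2 y}\right) = 6 y \left(\left(-5\right) 1\right) = 6 y \left(-5\right) = - 30 y$)
$\frac{s{\left(o 36 \right)}}{959964} = \frac{\left(-30\right) 15 \cdot 36}{959964} = \left(-30\right) 540 \cdot \frac{1}{959964} = \left(-16200\right) \frac{1}{959964} = - \frac{1350}{79997}$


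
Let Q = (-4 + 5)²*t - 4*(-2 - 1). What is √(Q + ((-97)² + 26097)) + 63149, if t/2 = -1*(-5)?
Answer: 63149 + 2*√8882 ≈ 63338.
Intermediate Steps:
t = 10 (t = 2*(-1*(-5)) = 2*5 = 10)
Q = 22 (Q = (-4 + 5)²*10 - 4*(-2 - 1) = 1²*10 - 4*(-3) = 1*10 + 12 = 10 + 12 = 22)
√(Q + ((-97)² + 26097)) + 63149 = √(22 + ((-97)² + 26097)) + 63149 = √(22 + (9409 + 26097)) + 63149 = √(22 + 35506) + 63149 = √35528 + 63149 = 2*√8882 + 63149 = 63149 + 2*√8882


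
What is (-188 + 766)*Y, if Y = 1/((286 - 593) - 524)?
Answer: -578/831 ≈ -0.69555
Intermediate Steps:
Y = -1/831 (Y = 1/(-307 - 524) = 1/(-831) = -1/831 ≈ -0.0012034)
(-188 + 766)*Y = (-188 + 766)*(-1/831) = 578*(-1/831) = -578/831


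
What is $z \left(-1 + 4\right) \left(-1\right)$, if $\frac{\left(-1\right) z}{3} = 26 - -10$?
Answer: $324$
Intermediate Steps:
$z = -108$ ($z = - 3 \left(26 - -10\right) = - 3 \left(26 + 10\right) = \left(-3\right) 36 = -108$)
$z \left(-1 + 4\right) \left(-1\right) = - 108 \left(-1 + 4\right) \left(-1\right) = - 108 \cdot 3 \left(-1\right) = \left(-108\right) \left(-3\right) = 324$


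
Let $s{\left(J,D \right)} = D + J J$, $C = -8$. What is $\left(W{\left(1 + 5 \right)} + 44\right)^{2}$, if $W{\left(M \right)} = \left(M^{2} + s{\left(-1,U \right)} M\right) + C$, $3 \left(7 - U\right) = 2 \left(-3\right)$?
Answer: $17424$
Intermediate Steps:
$U = 9$ ($U = 7 - \frac{2 \left(-3\right)}{3} = 7 - -2 = 7 + 2 = 9$)
$s{\left(J,D \right)} = D + J^{2}$
$W{\left(M \right)} = -8 + M^{2} + 10 M$ ($W{\left(M \right)} = \left(M^{2} + \left(9 + \left(-1\right)^{2}\right) M\right) - 8 = \left(M^{2} + \left(9 + 1\right) M\right) - 8 = \left(M^{2} + 10 M\right) - 8 = -8 + M^{2} + 10 M$)
$\left(W{\left(1 + 5 \right)} + 44\right)^{2} = \left(\left(-8 + \left(1 + 5\right)^{2} + 10 \left(1 + 5\right)\right) + 44\right)^{2} = \left(\left(-8 + 6^{2} + 10 \cdot 6\right) + 44\right)^{2} = \left(\left(-8 + 36 + 60\right) + 44\right)^{2} = \left(88 + 44\right)^{2} = 132^{2} = 17424$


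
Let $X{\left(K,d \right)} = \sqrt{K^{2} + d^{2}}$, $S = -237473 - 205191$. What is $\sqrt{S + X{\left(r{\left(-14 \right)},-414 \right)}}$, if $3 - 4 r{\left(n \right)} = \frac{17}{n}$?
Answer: $\frac{\sqrt{-347048576 + 14 \sqrt{537501337}}}{28} \approx 665.02 i$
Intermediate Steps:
$r{\left(n \right)} = \frac{3}{4} - \frac{17}{4 n}$ ($r{\left(n \right)} = \frac{3}{4} - \frac{17 \frac{1}{n}}{4} = \frac{3}{4} - \frac{17}{4 n}$)
$S = -442664$ ($S = -237473 - 205191 = -442664$)
$\sqrt{S + X{\left(r{\left(-14 \right)},-414 \right)}} = \sqrt{-442664 + \sqrt{\left(\frac{-17 + 3 \left(-14\right)}{4 \left(-14\right)}\right)^{2} + \left(-414\right)^{2}}} = \sqrt{-442664 + \sqrt{\left(\frac{1}{4} \left(- \frac{1}{14}\right) \left(-17 - 42\right)\right)^{2} + 171396}} = \sqrt{-442664 + \sqrt{\left(\frac{1}{4} \left(- \frac{1}{14}\right) \left(-59\right)\right)^{2} + 171396}} = \sqrt{-442664 + \sqrt{\left(\frac{59}{56}\right)^{2} + 171396}} = \sqrt{-442664 + \sqrt{\frac{3481}{3136} + 171396}} = \sqrt{-442664 + \sqrt{\frac{537501337}{3136}}} = \sqrt{-442664 + \frac{\sqrt{537501337}}{56}}$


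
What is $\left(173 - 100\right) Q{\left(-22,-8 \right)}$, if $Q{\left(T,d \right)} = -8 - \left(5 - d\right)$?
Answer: $-1533$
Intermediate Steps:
$Q{\left(T,d \right)} = -13 + d$ ($Q{\left(T,d \right)} = -8 + \left(-5 + d\right) = -13 + d$)
$\left(173 - 100\right) Q{\left(-22,-8 \right)} = \left(173 - 100\right) \left(-13 - 8\right) = 73 \left(-21\right) = -1533$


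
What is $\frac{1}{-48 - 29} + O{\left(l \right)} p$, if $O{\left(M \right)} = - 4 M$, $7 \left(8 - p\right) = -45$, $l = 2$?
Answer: $- \frac{8889}{77} \approx -115.44$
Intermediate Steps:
$p = \frac{101}{7}$ ($p = 8 - - \frac{45}{7} = 8 + \frac{45}{7} = \frac{101}{7} \approx 14.429$)
$\frac{1}{-48 - 29} + O{\left(l \right)} p = \frac{1}{-48 - 29} + \left(-4\right) 2 \cdot \frac{101}{7} = \frac{1}{-77} - \frac{808}{7} = - \frac{1}{77} - \frac{808}{7} = - \frac{8889}{77}$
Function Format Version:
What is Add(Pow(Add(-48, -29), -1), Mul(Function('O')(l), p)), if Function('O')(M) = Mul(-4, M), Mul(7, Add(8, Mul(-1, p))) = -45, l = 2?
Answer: Rational(-8889, 77) ≈ -115.44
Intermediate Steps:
p = Rational(101, 7) (p = Add(8, Mul(Rational(-1, 7), -45)) = Add(8, Rational(45, 7)) = Rational(101, 7) ≈ 14.429)
Add(Pow(Add(-48, -29), -1), Mul(Function('O')(l), p)) = Add(Pow(Add(-48, -29), -1), Mul(Mul(-4, 2), Rational(101, 7))) = Add(Pow(-77, -1), Mul(-8, Rational(101, 7))) = Add(Rational(-1, 77), Rational(-808, 7)) = Rational(-8889, 77)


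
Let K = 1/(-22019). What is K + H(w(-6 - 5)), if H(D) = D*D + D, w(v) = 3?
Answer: 264227/22019 ≈ 12.000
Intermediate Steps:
H(D) = D + D**2 (H(D) = D**2 + D = D + D**2)
K = -1/22019 ≈ -4.5415e-5
K + H(w(-6 - 5)) = -1/22019 + 3*(1 + 3) = -1/22019 + 3*4 = -1/22019 + 12 = 264227/22019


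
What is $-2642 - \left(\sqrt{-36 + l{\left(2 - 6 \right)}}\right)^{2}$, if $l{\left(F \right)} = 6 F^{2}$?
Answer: $-2702$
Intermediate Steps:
$-2642 - \left(\sqrt{-36 + l{\left(2 - 6 \right)}}\right)^{2} = -2642 - \left(\sqrt{-36 + 6 \left(2 - 6\right)^{2}}\right)^{2} = -2642 - \left(\sqrt{-36 + 6 \left(-4\right)^{2}}\right)^{2} = -2642 - \left(\sqrt{-36 + 6 \cdot 16}\right)^{2} = -2642 - \left(\sqrt{-36 + 96}\right)^{2} = -2642 - \left(\sqrt{60}\right)^{2} = -2642 - \left(2 \sqrt{15}\right)^{2} = -2642 - 60 = -2702$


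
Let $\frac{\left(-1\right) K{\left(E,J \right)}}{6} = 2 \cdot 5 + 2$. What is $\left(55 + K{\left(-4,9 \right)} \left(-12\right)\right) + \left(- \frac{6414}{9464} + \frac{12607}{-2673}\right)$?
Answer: $\frac{11555867849}{12648636} \approx 913.61$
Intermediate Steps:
$K{\left(E,J \right)} = -72$ ($K{\left(E,J \right)} = - 6 \left(2 \cdot 5 + 2\right) = - 6 \left(10 + 2\right) = \left(-6\right) 12 = -72$)
$\left(55 + K{\left(-4,9 \right)} \left(-12\right)\right) + \left(- \frac{6414}{9464} + \frac{12607}{-2673}\right) = \left(55 - -864\right) + \left(- \frac{6414}{9464} + \frac{12607}{-2673}\right) = \left(55 + 864\right) + \left(\left(-6414\right) \frac{1}{9464} + 12607 \left(- \frac{1}{2673}\right)\right) = 919 - \frac{68228635}{12648636} = \frac{11555867849}{12648636}$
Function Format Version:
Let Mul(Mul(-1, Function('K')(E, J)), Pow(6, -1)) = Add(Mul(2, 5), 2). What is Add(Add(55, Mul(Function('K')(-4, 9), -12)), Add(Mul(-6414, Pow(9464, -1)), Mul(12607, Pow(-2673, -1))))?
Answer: Rational(11555867849, 12648636) ≈ 913.61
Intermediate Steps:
Function('K')(E, J) = -72 (Function('K')(E, J) = Mul(-6, Add(Mul(2, 5), 2)) = Mul(-6, Add(10, 2)) = Mul(-6, 12) = -72)
Add(Add(55, Mul(Function('K')(-4, 9), -12)), Add(Mul(-6414, Pow(9464, -1)), Mul(12607, Pow(-2673, -1)))) = Add(Add(55, Mul(-72, -12)), Add(Mul(-6414, Pow(9464, -1)), Mul(12607, Pow(-2673, -1)))) = Add(Add(55, 864), Add(Mul(-6414, Rational(1, 9464)), Mul(12607, Rational(-1, 2673)))) = Add(919, Add(Rational(-3207, 4732), Rational(-12607, 2673))) = Add(919, Rational(-68228635, 12648636)) = Rational(11555867849, 12648636)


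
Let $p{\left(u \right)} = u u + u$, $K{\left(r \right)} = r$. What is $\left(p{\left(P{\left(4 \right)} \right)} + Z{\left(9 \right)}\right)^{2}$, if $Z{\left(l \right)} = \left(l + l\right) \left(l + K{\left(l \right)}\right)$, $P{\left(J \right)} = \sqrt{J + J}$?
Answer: $110232 + 1328 \sqrt{2} \approx 1.1211 \cdot 10^{5}$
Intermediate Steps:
$P{\left(J \right)} = \sqrt{2} \sqrt{J}$ ($P{\left(J \right)} = \sqrt{2 J} = \sqrt{2} \sqrt{J}$)
$p{\left(u \right)} = u + u^{2}$ ($p{\left(u \right)} = u^{2} + u = u + u^{2}$)
$Z{\left(l \right)} = 4 l^{2}$ ($Z{\left(l \right)} = \left(l + l\right) \left(l + l\right) = 2 l 2 l = 4 l^{2}$)
$\left(p{\left(P{\left(4 \right)} \right)} + Z{\left(9 \right)}\right)^{2} = \left(\sqrt{2} \sqrt{4} \left(1 + \sqrt{2} \sqrt{4}\right) + 4 \cdot 9^{2}\right)^{2} = \left(\sqrt{2} \cdot 2 \left(1 + \sqrt{2} \cdot 2\right) + 4 \cdot 81\right)^{2} = \left(2 \sqrt{2} \left(1 + 2 \sqrt{2}\right) + 324\right)^{2} = \left(324 + 2 \sqrt{2} \left(1 + 2 \sqrt{2}\right)\right)^{2}$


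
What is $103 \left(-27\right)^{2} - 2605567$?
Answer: $-2530480$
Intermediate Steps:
$103 \left(-27\right)^{2} - 2605567 = 103 \cdot 729 - 2605567 = 75087 - 2605567 = -2530480$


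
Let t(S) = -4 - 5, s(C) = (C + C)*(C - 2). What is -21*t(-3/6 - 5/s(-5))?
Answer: 189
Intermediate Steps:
s(C) = 2*C*(-2 + C) (s(C) = (2*C)*(-2 + C) = 2*C*(-2 + C))
t(S) = -9
-21*t(-3/6 - 5/s(-5)) = -21*(-9) = 189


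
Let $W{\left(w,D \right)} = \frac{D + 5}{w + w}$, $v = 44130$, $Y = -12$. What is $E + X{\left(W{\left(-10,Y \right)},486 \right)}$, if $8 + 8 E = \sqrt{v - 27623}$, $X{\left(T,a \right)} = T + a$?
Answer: $\frac{9707}{20} + \frac{\sqrt{16507}}{8} \approx 501.41$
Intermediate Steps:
$W{\left(w,D \right)} = \frac{5 + D}{2 w}$
$E = -1 + \frac{\sqrt{16507}}{8}$ ($E = -1 + \frac{\sqrt{44130 - 27623}}{8} = -1 + \frac{\sqrt{16507}}{8} \approx 15.06$)
$E + X{\left(W{\left(-10,Y \right)},486 \right)} = \left(-1 + \frac{\sqrt{16507}}{8}\right) + \left(\frac{5 - 12}{2 \left(-10\right)} + 486\right) = \left(-1 + \frac{\sqrt{16507}}{8}\right) + \left(\frac{1}{2} \left(- \frac{1}{10}\right) \left(-7\right) + 486\right) = \left(-1 + \frac{\sqrt{16507}}{8}\right) + \left(\frac{7}{20} + 486\right) = \left(-1 + \frac{\sqrt{16507}}{8}\right) + \frac{9727}{20} = \frac{9707}{20} + \frac{\sqrt{16507}}{8}$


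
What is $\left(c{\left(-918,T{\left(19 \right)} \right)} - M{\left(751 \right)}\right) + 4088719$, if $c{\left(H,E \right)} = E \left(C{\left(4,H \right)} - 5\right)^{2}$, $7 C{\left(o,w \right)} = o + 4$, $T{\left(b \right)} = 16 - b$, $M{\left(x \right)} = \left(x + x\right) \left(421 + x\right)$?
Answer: $\frac{114088188}{49} \approx 2.3283 \cdot 10^{6}$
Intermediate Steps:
$M{\left(x \right)} = 2 x \left(421 + x\right)$
$C{\left(o,w \right)} = \frac{4}{7} + \frac{o}{7}$ ($C{\left(o,w \right)} = \frac{o + 4}{7} = \frac{4 + o}{7} = \frac{4}{7} + \frac{o}{7}$)
$c{\left(H,E \right)} = \frac{729 E}{49}$ ($c{\left(H,E \right)} = E \left(\left(\frac{4}{7} + \frac{1}{7} \cdot 4\right) - 5\right)^{2} = E \left(\left(\frac{4}{7} + \frac{4}{7}\right) - 5\right)^{2} = E \left(\frac{8}{7} - 5\right)^{2} = E \left(- \frac{27}{7}\right)^{2} = E \frac{729}{49} = \frac{729 E}{49}$)
$\left(c{\left(-918,T{\left(19 \right)} \right)} - M{\left(751 \right)}\right) + 4088719 = \left(\frac{729 \left(16 - 19\right)}{49} - 2 \cdot 751 \left(421 + 751\right)\right) + 4088719 = \left(\frac{729 \left(16 - 19\right)}{49} - 2 \cdot 751 \cdot 1172\right) + 4088719 = \left(\frac{729}{49} \left(-3\right) - 1760344\right) + 4088719 = \left(- \frac{2187}{49} - 1760344\right) + 4088719 = - \frac{86259043}{49} + 4088719 = \frac{114088188}{49}$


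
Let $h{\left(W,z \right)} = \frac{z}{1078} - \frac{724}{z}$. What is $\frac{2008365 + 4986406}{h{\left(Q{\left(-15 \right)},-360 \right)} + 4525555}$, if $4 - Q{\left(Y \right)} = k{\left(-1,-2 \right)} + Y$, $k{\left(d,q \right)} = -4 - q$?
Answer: $\frac{339316341210}{219534754409} \approx 1.5456$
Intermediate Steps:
$Q{\left(Y \right)} = 6 - Y$ ($Q{\left(Y \right)} = 4 - \left(\left(-4 - -2\right) + Y\right) = 4 - \left(\left(-4 + 2\right) + Y\right) = 4 - \left(-2 + Y\right) = 6 - Y$)
$h{\left(W,z \right)} = - \frac{724}{z} + \frac{z}{1078}$ ($h{\left(W,z \right)} = z \frac{1}{1078} - \frac{724}{z} = \frac{z}{1078} - \frac{724}{z} = - \frac{724}{z} + \frac{z}{1078}$)
$\frac{2008365 + 4986406}{h{\left(Q{\left(-15 \right)},-360 \right)} + 4525555} = \frac{2008365 + 4986406}{\left(- \frac{724}{-360} + \frac{1}{1078} \left(-360\right)\right) + 4525555} = \frac{6994771}{\left(\left(-724\right) \left(- \frac{1}{360}\right) - \frac{180}{539}\right) + 4525555} = \frac{6994771}{\left(\frac{181}{90} - \frac{180}{539}\right) + 4525555} = \frac{6994771}{\frac{81359}{48510} + 4525555} = \frac{6994771}{\frac{219534754409}{48510}} = 6994771 \cdot \frac{48510}{219534754409} = \frac{339316341210}{219534754409}$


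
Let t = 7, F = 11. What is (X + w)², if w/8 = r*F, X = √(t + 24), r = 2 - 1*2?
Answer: 31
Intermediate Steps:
r = 0 (r = 2 - 2 = 0)
X = √31 (X = √(7 + 24) = √31 ≈ 5.5678)
w = 0 (w = 8*(0*11) = 8*0 = 0)
(X + w)² = (√31 + 0)² = (√31)² = 31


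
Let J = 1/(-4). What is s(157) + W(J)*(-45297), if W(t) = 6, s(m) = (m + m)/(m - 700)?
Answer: -147577940/543 ≈ -2.7178e+5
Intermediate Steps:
s(m) = 2*m/(-700 + m) (s(m) = (2*m)/(-700 + m) = 2*m/(-700 + m))
J = -¼ ≈ -0.25000
s(157) + W(J)*(-45297) = 2*157/(-700 + 157) + 6*(-45297) = 2*157/(-543) - 271782 = 2*157*(-1/543) - 271782 = -314/543 - 271782 = -147577940/543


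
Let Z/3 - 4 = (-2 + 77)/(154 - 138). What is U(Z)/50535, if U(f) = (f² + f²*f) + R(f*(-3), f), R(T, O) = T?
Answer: 8330409/22999040 ≈ 0.36221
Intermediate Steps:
Z = 417/16 (Z = 12 + 3*((-2 + 77)/(154 - 138)) = 12 + 3*(75/16) = 12 + 225/16 = 417/16 ≈ 26.063)
U(f) = f² + f³ - 3*f (U(f) = (f² + f²*f) + f*(-3) = (f² + f³) - 3*f = f² + f³ - 3*f)
U(Z)/50535 = (417*(-3 + 417/16 + (417/16)²)/16)/50535 = (417*(-3 + 417/16 + 173889/256)/16)*(1/50535) = ((417/16)*(179793/256))*(1/50535) = (74973681/4096)*(1/50535) = 8330409/22999040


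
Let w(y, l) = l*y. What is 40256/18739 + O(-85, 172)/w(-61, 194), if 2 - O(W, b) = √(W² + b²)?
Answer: 238176013/110878663 + √36809/11834 ≈ 2.1643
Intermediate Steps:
O(W, b) = 2 - √(W² + b²)
40256/18739 + O(-85, 172)/w(-61, 194) = 40256/18739 + (2 - √((-85)² + 172²))/((194*(-61))) = 40256*(1/18739) + (2 - √(7225 + 29584))/(-11834) = 40256/18739 + (2 - √36809)*(-1/11834) = 40256/18739 + (-1/5917 + √36809/11834) = 238176013/110878663 + √36809/11834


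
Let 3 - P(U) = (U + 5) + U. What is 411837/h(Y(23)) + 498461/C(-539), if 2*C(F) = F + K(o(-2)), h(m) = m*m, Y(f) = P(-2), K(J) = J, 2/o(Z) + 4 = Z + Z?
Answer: 872381657/8628 ≈ 1.0111e+5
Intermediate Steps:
o(Z) = 2/(-4 + 2*Z) (o(Z) = 2/(-4 + (Z + Z)) = 2/(-4 + 2*Z))
P(U) = -2 - 2*U (P(U) = 3 - ((U + 5) + U) = 3 - ((5 + U) + U) = 3 - (5 + 2*U) = 3 + (-5 - 2*U) = -2 - 2*U)
Y(f) = 2 (Y(f) = -2 - 2*(-2) = -2 + 4 = 2)
h(m) = m²
C(F) = -⅛ + F/2 (C(F) = (F + 1/(-2 - 2))/2 = (F + 1/(-4))/2 = (F - ¼)/2 = (-¼ + F)/2 = -⅛ + F/2)
411837/h(Y(23)) + 498461/C(-539) = 411837/(2²) + 498461/(-⅛ + (½)*(-539)) = 411837/4 + 498461/(-⅛ - 539/2) = 411837*(¼) + 498461/(-2157/8) = 411837/4 + 498461*(-8/2157) = 411837/4 - 3987688/2157 = 872381657/8628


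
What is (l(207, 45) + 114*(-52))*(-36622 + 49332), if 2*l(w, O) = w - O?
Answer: -74315370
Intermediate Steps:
l(w, O) = w/2 - O/2 (l(w, O) = (w - O)/2 = w/2 - O/2)
(l(207, 45) + 114*(-52))*(-36622 + 49332) = (((½)*207 - ½*45) + 114*(-52))*(-36622 + 49332) = ((207/2 - 45/2) - 5928)*12710 = (81 - 5928)*12710 = -5847*12710 = -74315370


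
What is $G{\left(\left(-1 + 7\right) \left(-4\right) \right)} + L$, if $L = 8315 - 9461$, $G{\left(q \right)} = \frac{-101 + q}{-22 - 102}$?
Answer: $- \frac{141979}{124} \approx -1145.0$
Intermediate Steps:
$G{\left(q \right)} = \frac{101}{124} - \frac{q}{124}$ ($G{\left(q \right)} = \frac{-101 + q}{-124} = \left(-101 + q\right) \left(- \frac{1}{124}\right) = \frac{101}{124} - \frac{q}{124}$)
$L = -1146$ ($L = 8315 - 9461 = -1146$)
$G{\left(\left(-1 + 7\right) \left(-4\right) \right)} + L = \left(\frac{101}{124} - \frac{\left(-1 + 7\right) \left(-4\right)}{124}\right) - 1146 = \left(\frac{101}{124} - \frac{6 \left(-4\right)}{124}\right) - 1146 = \left(\frac{101}{124} - - \frac{6}{31}\right) - 1146 = \left(\frac{101}{124} + \frac{6}{31}\right) - 1146 = \frac{125}{124} - 1146 = - \frac{141979}{124}$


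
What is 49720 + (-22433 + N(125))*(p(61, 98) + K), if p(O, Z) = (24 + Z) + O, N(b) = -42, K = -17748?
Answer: 394823095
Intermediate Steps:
p(O, Z) = 24 + O + Z
49720 + (-22433 + N(125))*(p(61, 98) + K) = 49720 + (-22433 - 42)*((24 + 61 + 98) - 17748) = 49720 - 22475*(183 - 17748) = 49720 - 22475*(-17565) = 49720 + 394773375 = 394823095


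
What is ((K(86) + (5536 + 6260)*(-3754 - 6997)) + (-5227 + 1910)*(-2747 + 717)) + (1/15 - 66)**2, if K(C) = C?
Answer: -27018191879/225 ≈ -1.2008e+8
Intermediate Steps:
((K(86) + (5536 + 6260)*(-3754 - 6997)) + (-5227 + 1910)*(-2747 + 717)) + (1/15 - 66)**2 = ((86 + (5536 + 6260)*(-3754 - 6997)) + (-5227 + 1910)*(-2747 + 717)) + (1/15 - 66)**2 = ((86 + 11796*(-10751)) - 3317*(-2030)) + (1/15 - 66)**2 = ((86 - 126818796) + 6733510) + (-989/15)**2 = (-126818710 + 6733510) + 978121/225 = -120085200 + 978121/225 = -27018191879/225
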